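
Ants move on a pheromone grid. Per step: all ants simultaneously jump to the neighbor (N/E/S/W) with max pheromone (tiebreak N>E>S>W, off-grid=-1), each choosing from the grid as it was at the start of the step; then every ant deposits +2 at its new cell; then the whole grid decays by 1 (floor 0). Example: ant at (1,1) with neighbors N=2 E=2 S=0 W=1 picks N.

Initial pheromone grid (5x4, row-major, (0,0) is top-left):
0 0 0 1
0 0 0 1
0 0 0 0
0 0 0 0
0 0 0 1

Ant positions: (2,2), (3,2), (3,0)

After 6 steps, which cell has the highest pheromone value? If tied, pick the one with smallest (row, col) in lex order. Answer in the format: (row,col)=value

Answer: (1,2)=8

Derivation:
Step 1: ant0:(2,2)->N->(1,2) | ant1:(3,2)->N->(2,2) | ant2:(3,0)->N->(2,0)
  grid max=1 at (1,2)
Step 2: ant0:(1,2)->S->(2,2) | ant1:(2,2)->N->(1,2) | ant2:(2,0)->N->(1,0)
  grid max=2 at (1,2)
Step 3: ant0:(2,2)->N->(1,2) | ant1:(1,2)->S->(2,2) | ant2:(1,0)->N->(0,0)
  grid max=3 at (1,2)
Step 4: ant0:(1,2)->S->(2,2) | ant1:(2,2)->N->(1,2) | ant2:(0,0)->E->(0,1)
  grid max=4 at (1,2)
Step 5: ant0:(2,2)->N->(1,2) | ant1:(1,2)->S->(2,2) | ant2:(0,1)->E->(0,2)
  grid max=5 at (1,2)
Step 6: ant0:(1,2)->S->(2,2) | ant1:(2,2)->N->(1,2) | ant2:(0,2)->S->(1,2)
  grid max=8 at (1,2)
Final grid:
  0 0 0 0
  0 0 8 0
  0 0 6 0
  0 0 0 0
  0 0 0 0
Max pheromone 8 at (1,2)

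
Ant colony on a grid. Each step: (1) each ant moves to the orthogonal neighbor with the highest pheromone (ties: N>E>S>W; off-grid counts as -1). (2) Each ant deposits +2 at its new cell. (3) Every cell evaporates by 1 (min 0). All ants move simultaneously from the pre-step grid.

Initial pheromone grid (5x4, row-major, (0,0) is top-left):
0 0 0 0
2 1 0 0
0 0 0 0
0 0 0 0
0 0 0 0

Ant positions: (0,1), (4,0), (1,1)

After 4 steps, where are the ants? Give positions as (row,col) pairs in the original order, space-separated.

Step 1: ant0:(0,1)->S->(1,1) | ant1:(4,0)->N->(3,0) | ant2:(1,1)->W->(1,0)
  grid max=3 at (1,0)
Step 2: ant0:(1,1)->W->(1,0) | ant1:(3,0)->N->(2,0) | ant2:(1,0)->E->(1,1)
  grid max=4 at (1,0)
Step 3: ant0:(1,0)->E->(1,1) | ant1:(2,0)->N->(1,0) | ant2:(1,1)->W->(1,0)
  grid max=7 at (1,0)
Step 4: ant0:(1,1)->W->(1,0) | ant1:(1,0)->E->(1,1) | ant2:(1,0)->E->(1,1)
  grid max=8 at (1,0)

(1,0) (1,1) (1,1)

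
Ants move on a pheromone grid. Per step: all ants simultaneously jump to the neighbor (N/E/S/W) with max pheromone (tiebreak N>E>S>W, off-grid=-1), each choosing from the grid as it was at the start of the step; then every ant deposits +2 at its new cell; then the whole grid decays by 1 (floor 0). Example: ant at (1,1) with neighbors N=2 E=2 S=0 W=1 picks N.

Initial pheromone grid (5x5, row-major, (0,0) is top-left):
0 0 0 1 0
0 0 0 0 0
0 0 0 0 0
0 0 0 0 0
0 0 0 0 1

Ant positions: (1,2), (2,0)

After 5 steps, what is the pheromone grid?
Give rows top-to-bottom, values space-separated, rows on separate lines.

After step 1: ants at (0,2),(1,0)
  0 0 1 0 0
  1 0 0 0 0
  0 0 0 0 0
  0 0 0 0 0
  0 0 0 0 0
After step 2: ants at (0,3),(0,0)
  1 0 0 1 0
  0 0 0 0 0
  0 0 0 0 0
  0 0 0 0 0
  0 0 0 0 0
After step 3: ants at (0,4),(0,1)
  0 1 0 0 1
  0 0 0 0 0
  0 0 0 0 0
  0 0 0 0 0
  0 0 0 0 0
After step 4: ants at (1,4),(0,2)
  0 0 1 0 0
  0 0 0 0 1
  0 0 0 0 0
  0 0 0 0 0
  0 0 0 0 0
After step 5: ants at (0,4),(0,3)
  0 0 0 1 1
  0 0 0 0 0
  0 0 0 0 0
  0 0 0 0 0
  0 0 0 0 0

0 0 0 1 1
0 0 0 0 0
0 0 0 0 0
0 0 0 0 0
0 0 0 0 0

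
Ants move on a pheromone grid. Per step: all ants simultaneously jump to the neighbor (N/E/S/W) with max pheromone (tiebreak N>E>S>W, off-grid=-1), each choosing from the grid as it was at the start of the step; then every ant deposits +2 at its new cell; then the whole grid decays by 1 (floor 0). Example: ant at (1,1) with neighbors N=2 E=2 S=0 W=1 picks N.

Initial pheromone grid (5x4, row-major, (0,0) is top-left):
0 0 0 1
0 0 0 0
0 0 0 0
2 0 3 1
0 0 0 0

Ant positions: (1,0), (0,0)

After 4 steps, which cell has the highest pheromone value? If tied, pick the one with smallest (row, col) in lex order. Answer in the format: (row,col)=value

Step 1: ant0:(1,0)->N->(0,0) | ant1:(0,0)->E->(0,1)
  grid max=2 at (3,2)
Step 2: ant0:(0,0)->E->(0,1) | ant1:(0,1)->W->(0,0)
  grid max=2 at (0,0)
Step 3: ant0:(0,1)->W->(0,0) | ant1:(0,0)->E->(0,1)
  grid max=3 at (0,0)
Step 4: ant0:(0,0)->E->(0,1) | ant1:(0,1)->W->(0,0)
  grid max=4 at (0,0)
Final grid:
  4 4 0 0
  0 0 0 0
  0 0 0 0
  0 0 0 0
  0 0 0 0
Max pheromone 4 at (0,0)

Answer: (0,0)=4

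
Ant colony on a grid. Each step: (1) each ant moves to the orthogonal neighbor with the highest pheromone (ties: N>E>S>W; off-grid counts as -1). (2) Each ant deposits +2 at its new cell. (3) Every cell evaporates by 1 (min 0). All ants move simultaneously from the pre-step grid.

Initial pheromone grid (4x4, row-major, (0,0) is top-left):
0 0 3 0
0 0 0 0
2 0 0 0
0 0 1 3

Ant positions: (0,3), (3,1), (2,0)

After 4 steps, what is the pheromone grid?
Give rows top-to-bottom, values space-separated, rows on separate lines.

After step 1: ants at (0,2),(3,2),(1,0)
  0 0 4 0
  1 0 0 0
  1 0 0 0
  0 0 2 2
After step 2: ants at (0,3),(3,3),(2,0)
  0 0 3 1
  0 0 0 0
  2 0 0 0
  0 0 1 3
After step 3: ants at (0,2),(3,2),(1,0)
  0 0 4 0
  1 0 0 0
  1 0 0 0
  0 0 2 2
After step 4: ants at (0,3),(3,3),(2,0)
  0 0 3 1
  0 0 0 0
  2 0 0 0
  0 0 1 3

0 0 3 1
0 0 0 0
2 0 0 0
0 0 1 3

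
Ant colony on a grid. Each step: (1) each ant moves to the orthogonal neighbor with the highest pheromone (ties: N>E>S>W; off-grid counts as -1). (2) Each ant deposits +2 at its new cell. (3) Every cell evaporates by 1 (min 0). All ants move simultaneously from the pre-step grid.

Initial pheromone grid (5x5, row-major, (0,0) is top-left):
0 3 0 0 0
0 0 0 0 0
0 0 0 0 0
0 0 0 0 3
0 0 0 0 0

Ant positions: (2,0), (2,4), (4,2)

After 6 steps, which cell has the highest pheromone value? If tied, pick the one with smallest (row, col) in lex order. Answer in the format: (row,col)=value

Step 1: ant0:(2,0)->N->(1,0) | ant1:(2,4)->S->(3,4) | ant2:(4,2)->N->(3,2)
  grid max=4 at (3,4)
Step 2: ant0:(1,0)->N->(0,0) | ant1:(3,4)->N->(2,4) | ant2:(3,2)->N->(2,2)
  grid max=3 at (3,4)
Step 3: ant0:(0,0)->E->(0,1) | ant1:(2,4)->S->(3,4) | ant2:(2,2)->N->(1,2)
  grid max=4 at (3,4)
Step 4: ant0:(0,1)->E->(0,2) | ant1:(3,4)->N->(2,4) | ant2:(1,2)->N->(0,2)
  grid max=3 at (0,2)
Step 5: ant0:(0,2)->W->(0,1) | ant1:(2,4)->S->(3,4) | ant2:(0,2)->W->(0,1)
  grid max=4 at (0,1)
Step 6: ant0:(0,1)->E->(0,2) | ant1:(3,4)->N->(2,4) | ant2:(0,1)->E->(0,2)
  grid max=5 at (0,2)
Final grid:
  0 3 5 0 0
  0 0 0 0 0
  0 0 0 0 1
  0 0 0 0 3
  0 0 0 0 0
Max pheromone 5 at (0,2)

Answer: (0,2)=5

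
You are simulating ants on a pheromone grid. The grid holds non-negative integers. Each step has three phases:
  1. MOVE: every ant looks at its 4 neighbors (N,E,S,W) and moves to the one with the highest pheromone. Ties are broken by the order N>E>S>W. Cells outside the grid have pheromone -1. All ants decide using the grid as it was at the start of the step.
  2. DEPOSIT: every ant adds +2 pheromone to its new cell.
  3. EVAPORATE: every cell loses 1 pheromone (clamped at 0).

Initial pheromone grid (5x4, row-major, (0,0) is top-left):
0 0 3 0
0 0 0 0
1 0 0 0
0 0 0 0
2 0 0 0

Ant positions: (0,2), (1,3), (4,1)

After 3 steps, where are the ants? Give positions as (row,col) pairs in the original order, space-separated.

Step 1: ant0:(0,2)->E->(0,3) | ant1:(1,3)->N->(0,3) | ant2:(4,1)->W->(4,0)
  grid max=3 at (0,3)
Step 2: ant0:(0,3)->W->(0,2) | ant1:(0,3)->W->(0,2) | ant2:(4,0)->N->(3,0)
  grid max=5 at (0,2)
Step 3: ant0:(0,2)->E->(0,3) | ant1:(0,2)->E->(0,3) | ant2:(3,0)->S->(4,0)
  grid max=5 at (0,3)

(0,3) (0,3) (4,0)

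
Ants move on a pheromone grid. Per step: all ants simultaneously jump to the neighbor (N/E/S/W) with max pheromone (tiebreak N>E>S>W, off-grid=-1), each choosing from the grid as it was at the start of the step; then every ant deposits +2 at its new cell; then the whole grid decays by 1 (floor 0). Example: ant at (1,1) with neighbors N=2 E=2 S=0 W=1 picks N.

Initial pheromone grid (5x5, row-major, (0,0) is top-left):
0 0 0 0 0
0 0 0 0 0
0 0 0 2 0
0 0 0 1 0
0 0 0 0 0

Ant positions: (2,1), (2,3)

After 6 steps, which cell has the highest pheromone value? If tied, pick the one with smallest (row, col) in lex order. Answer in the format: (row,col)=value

Answer: (2,3)=2

Derivation:
Step 1: ant0:(2,1)->N->(1,1) | ant1:(2,3)->S->(3,3)
  grid max=2 at (3,3)
Step 2: ant0:(1,1)->N->(0,1) | ant1:(3,3)->N->(2,3)
  grid max=2 at (2,3)
Step 3: ant0:(0,1)->E->(0,2) | ant1:(2,3)->S->(3,3)
  grid max=2 at (3,3)
Step 4: ant0:(0,2)->E->(0,3) | ant1:(3,3)->N->(2,3)
  grid max=2 at (2,3)
Step 5: ant0:(0,3)->E->(0,4) | ant1:(2,3)->S->(3,3)
  grid max=2 at (3,3)
Step 6: ant0:(0,4)->S->(1,4) | ant1:(3,3)->N->(2,3)
  grid max=2 at (2,3)
Final grid:
  0 0 0 0 0
  0 0 0 0 1
  0 0 0 2 0
  0 0 0 1 0
  0 0 0 0 0
Max pheromone 2 at (2,3)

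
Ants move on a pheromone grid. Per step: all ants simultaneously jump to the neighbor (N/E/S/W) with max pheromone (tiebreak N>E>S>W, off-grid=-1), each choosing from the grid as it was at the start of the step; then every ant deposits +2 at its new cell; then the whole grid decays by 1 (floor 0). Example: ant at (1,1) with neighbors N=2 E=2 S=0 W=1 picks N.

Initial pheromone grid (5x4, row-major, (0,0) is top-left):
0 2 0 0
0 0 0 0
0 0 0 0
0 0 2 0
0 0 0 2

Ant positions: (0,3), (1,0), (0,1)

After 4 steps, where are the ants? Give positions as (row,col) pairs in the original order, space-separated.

Step 1: ant0:(0,3)->S->(1,3) | ant1:(1,0)->N->(0,0) | ant2:(0,1)->E->(0,2)
  grid max=1 at (0,0)
Step 2: ant0:(1,3)->N->(0,3) | ant1:(0,0)->E->(0,1) | ant2:(0,2)->W->(0,1)
  grid max=4 at (0,1)
Step 3: ant0:(0,3)->S->(1,3) | ant1:(0,1)->E->(0,2) | ant2:(0,1)->E->(0,2)
  grid max=3 at (0,1)
Step 4: ant0:(1,3)->N->(0,3) | ant1:(0,2)->W->(0,1) | ant2:(0,2)->W->(0,1)
  grid max=6 at (0,1)

(0,3) (0,1) (0,1)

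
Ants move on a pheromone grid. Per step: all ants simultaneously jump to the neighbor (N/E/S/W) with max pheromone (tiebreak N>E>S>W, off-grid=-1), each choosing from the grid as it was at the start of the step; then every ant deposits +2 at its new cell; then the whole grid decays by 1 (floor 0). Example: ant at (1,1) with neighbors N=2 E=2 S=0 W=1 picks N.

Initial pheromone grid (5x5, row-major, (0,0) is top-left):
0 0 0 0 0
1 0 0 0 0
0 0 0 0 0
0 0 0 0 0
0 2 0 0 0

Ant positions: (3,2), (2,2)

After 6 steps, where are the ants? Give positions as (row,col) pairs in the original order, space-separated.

Step 1: ant0:(3,2)->N->(2,2) | ant1:(2,2)->N->(1,2)
  grid max=1 at (1,2)
Step 2: ant0:(2,2)->N->(1,2) | ant1:(1,2)->S->(2,2)
  grid max=2 at (1,2)
Step 3: ant0:(1,2)->S->(2,2) | ant1:(2,2)->N->(1,2)
  grid max=3 at (1,2)
Step 4: ant0:(2,2)->N->(1,2) | ant1:(1,2)->S->(2,2)
  grid max=4 at (1,2)
Step 5: ant0:(1,2)->S->(2,2) | ant1:(2,2)->N->(1,2)
  grid max=5 at (1,2)
Step 6: ant0:(2,2)->N->(1,2) | ant1:(1,2)->S->(2,2)
  grid max=6 at (1,2)

(1,2) (2,2)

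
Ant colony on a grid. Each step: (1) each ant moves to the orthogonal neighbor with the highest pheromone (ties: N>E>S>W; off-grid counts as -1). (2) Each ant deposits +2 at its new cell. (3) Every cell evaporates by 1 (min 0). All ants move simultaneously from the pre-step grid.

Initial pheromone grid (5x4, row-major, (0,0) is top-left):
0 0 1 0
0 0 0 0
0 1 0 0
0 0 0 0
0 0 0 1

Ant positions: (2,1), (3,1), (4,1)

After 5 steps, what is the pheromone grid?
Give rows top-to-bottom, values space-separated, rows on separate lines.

After step 1: ants at (1,1),(2,1),(3,1)
  0 0 0 0
  0 1 0 0
  0 2 0 0
  0 1 0 0
  0 0 0 0
After step 2: ants at (2,1),(1,1),(2,1)
  0 0 0 0
  0 2 0 0
  0 5 0 0
  0 0 0 0
  0 0 0 0
After step 3: ants at (1,1),(2,1),(1,1)
  0 0 0 0
  0 5 0 0
  0 6 0 0
  0 0 0 0
  0 0 0 0
After step 4: ants at (2,1),(1,1),(2,1)
  0 0 0 0
  0 6 0 0
  0 9 0 0
  0 0 0 0
  0 0 0 0
After step 5: ants at (1,1),(2,1),(1,1)
  0 0 0 0
  0 9 0 0
  0 10 0 0
  0 0 0 0
  0 0 0 0

0 0 0 0
0 9 0 0
0 10 0 0
0 0 0 0
0 0 0 0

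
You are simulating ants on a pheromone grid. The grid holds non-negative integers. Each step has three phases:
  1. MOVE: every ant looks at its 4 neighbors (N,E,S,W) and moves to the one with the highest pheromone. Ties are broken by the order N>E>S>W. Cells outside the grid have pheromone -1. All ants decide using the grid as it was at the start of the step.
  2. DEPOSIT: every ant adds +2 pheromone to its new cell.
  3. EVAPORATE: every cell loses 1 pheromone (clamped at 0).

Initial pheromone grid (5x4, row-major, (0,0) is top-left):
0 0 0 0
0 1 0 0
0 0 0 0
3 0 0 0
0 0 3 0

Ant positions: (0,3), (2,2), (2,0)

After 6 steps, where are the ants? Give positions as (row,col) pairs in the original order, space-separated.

Step 1: ant0:(0,3)->S->(1,3) | ant1:(2,2)->N->(1,2) | ant2:(2,0)->S->(3,0)
  grid max=4 at (3,0)
Step 2: ant0:(1,3)->W->(1,2) | ant1:(1,2)->E->(1,3) | ant2:(3,0)->N->(2,0)
  grid max=3 at (3,0)
Step 3: ant0:(1,2)->E->(1,3) | ant1:(1,3)->W->(1,2) | ant2:(2,0)->S->(3,0)
  grid max=4 at (3,0)
Step 4: ant0:(1,3)->W->(1,2) | ant1:(1,2)->E->(1,3) | ant2:(3,0)->N->(2,0)
  grid max=4 at (1,2)
Step 5: ant0:(1,2)->E->(1,3) | ant1:(1,3)->W->(1,2) | ant2:(2,0)->S->(3,0)
  grid max=5 at (1,2)
Step 6: ant0:(1,3)->W->(1,2) | ant1:(1,2)->E->(1,3) | ant2:(3,0)->N->(2,0)
  grid max=6 at (1,2)

(1,2) (1,3) (2,0)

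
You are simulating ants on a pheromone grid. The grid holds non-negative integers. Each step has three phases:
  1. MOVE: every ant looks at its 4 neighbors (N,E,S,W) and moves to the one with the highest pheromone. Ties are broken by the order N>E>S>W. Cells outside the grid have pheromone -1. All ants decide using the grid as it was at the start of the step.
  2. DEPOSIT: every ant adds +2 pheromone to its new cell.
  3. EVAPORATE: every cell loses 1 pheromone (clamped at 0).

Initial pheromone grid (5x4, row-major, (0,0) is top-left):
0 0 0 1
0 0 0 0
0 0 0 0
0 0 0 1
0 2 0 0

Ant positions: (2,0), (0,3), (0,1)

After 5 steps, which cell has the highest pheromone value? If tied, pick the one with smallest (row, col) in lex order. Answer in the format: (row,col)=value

Answer: (0,3)=6

Derivation:
Step 1: ant0:(2,0)->N->(1,0) | ant1:(0,3)->S->(1,3) | ant2:(0,1)->E->(0,2)
  grid max=1 at (0,2)
Step 2: ant0:(1,0)->N->(0,0) | ant1:(1,3)->N->(0,3) | ant2:(0,2)->E->(0,3)
  grid max=3 at (0,3)
Step 3: ant0:(0,0)->E->(0,1) | ant1:(0,3)->S->(1,3) | ant2:(0,3)->S->(1,3)
  grid max=3 at (1,3)
Step 4: ant0:(0,1)->E->(0,2) | ant1:(1,3)->N->(0,3) | ant2:(1,3)->N->(0,3)
  grid max=5 at (0,3)
Step 5: ant0:(0,2)->E->(0,3) | ant1:(0,3)->S->(1,3) | ant2:(0,3)->S->(1,3)
  grid max=6 at (0,3)
Final grid:
  0 0 0 6
  0 0 0 5
  0 0 0 0
  0 0 0 0
  0 0 0 0
Max pheromone 6 at (0,3)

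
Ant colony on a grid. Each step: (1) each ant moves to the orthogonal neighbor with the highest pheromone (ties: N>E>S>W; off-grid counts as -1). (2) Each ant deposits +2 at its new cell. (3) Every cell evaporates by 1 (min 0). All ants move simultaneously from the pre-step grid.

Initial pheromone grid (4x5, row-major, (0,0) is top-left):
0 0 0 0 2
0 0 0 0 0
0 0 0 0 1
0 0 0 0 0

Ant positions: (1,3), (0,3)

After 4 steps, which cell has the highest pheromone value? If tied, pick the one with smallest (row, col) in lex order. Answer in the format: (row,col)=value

Answer: (0,4)=6

Derivation:
Step 1: ant0:(1,3)->N->(0,3) | ant1:(0,3)->E->(0,4)
  grid max=3 at (0,4)
Step 2: ant0:(0,3)->E->(0,4) | ant1:(0,4)->W->(0,3)
  grid max=4 at (0,4)
Step 3: ant0:(0,4)->W->(0,3) | ant1:(0,3)->E->(0,4)
  grid max=5 at (0,4)
Step 4: ant0:(0,3)->E->(0,4) | ant1:(0,4)->W->(0,3)
  grid max=6 at (0,4)
Final grid:
  0 0 0 4 6
  0 0 0 0 0
  0 0 0 0 0
  0 0 0 0 0
Max pheromone 6 at (0,4)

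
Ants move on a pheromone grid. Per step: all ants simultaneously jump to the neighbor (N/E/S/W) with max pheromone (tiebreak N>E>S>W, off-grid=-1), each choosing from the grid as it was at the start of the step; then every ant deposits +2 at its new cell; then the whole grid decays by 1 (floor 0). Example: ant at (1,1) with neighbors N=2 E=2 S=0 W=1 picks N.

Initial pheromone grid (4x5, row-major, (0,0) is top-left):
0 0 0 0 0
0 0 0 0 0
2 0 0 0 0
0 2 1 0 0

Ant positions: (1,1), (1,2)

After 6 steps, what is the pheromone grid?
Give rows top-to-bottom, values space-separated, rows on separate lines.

After step 1: ants at (0,1),(0,2)
  0 1 1 0 0
  0 0 0 0 0
  1 0 0 0 0
  0 1 0 0 0
After step 2: ants at (0,2),(0,1)
  0 2 2 0 0
  0 0 0 0 0
  0 0 0 0 0
  0 0 0 0 0
After step 3: ants at (0,1),(0,2)
  0 3 3 0 0
  0 0 0 0 0
  0 0 0 0 0
  0 0 0 0 0
After step 4: ants at (0,2),(0,1)
  0 4 4 0 0
  0 0 0 0 0
  0 0 0 0 0
  0 0 0 0 0
After step 5: ants at (0,1),(0,2)
  0 5 5 0 0
  0 0 0 0 0
  0 0 0 0 0
  0 0 0 0 0
After step 6: ants at (0,2),(0,1)
  0 6 6 0 0
  0 0 0 0 0
  0 0 0 0 0
  0 0 0 0 0

0 6 6 0 0
0 0 0 0 0
0 0 0 0 0
0 0 0 0 0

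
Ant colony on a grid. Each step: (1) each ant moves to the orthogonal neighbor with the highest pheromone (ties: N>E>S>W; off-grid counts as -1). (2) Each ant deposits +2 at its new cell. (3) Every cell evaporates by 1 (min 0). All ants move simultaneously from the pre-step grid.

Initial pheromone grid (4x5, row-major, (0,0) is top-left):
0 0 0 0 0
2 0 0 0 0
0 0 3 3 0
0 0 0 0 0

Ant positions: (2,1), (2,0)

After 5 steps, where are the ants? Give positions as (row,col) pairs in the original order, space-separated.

Step 1: ant0:(2,1)->E->(2,2) | ant1:(2,0)->N->(1,0)
  grid max=4 at (2,2)
Step 2: ant0:(2,2)->E->(2,3) | ant1:(1,0)->N->(0,0)
  grid max=3 at (2,2)
Step 3: ant0:(2,3)->W->(2,2) | ant1:(0,0)->S->(1,0)
  grid max=4 at (2,2)
Step 4: ant0:(2,2)->E->(2,3) | ant1:(1,0)->N->(0,0)
  grid max=3 at (2,2)
Step 5: ant0:(2,3)->W->(2,2) | ant1:(0,0)->S->(1,0)
  grid max=4 at (2,2)

(2,2) (1,0)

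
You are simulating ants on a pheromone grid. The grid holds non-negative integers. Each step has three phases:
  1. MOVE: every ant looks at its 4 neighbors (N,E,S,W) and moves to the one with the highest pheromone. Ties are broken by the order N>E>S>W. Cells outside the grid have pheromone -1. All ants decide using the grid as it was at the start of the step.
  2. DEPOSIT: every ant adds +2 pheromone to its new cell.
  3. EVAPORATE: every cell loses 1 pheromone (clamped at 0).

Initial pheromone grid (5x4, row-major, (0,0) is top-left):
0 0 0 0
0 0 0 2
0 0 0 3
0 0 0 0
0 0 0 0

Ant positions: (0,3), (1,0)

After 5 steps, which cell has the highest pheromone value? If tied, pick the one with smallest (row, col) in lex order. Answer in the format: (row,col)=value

Answer: (1,3)=5

Derivation:
Step 1: ant0:(0,3)->S->(1,3) | ant1:(1,0)->N->(0,0)
  grid max=3 at (1,3)
Step 2: ant0:(1,3)->S->(2,3) | ant1:(0,0)->E->(0,1)
  grid max=3 at (2,3)
Step 3: ant0:(2,3)->N->(1,3) | ant1:(0,1)->E->(0,2)
  grid max=3 at (1,3)
Step 4: ant0:(1,3)->S->(2,3) | ant1:(0,2)->E->(0,3)
  grid max=3 at (2,3)
Step 5: ant0:(2,3)->N->(1,3) | ant1:(0,3)->S->(1,3)
  grid max=5 at (1,3)
Final grid:
  0 0 0 0
  0 0 0 5
  0 0 0 2
  0 0 0 0
  0 0 0 0
Max pheromone 5 at (1,3)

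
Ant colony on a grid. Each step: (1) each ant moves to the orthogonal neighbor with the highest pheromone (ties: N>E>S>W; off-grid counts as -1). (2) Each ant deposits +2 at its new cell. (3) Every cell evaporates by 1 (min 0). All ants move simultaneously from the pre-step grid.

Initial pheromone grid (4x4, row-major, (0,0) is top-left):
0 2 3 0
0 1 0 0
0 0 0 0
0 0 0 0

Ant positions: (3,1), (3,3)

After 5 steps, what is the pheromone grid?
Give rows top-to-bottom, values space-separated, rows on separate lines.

After step 1: ants at (2,1),(2,3)
  0 1 2 0
  0 0 0 0
  0 1 0 1
  0 0 0 0
After step 2: ants at (1,1),(1,3)
  0 0 1 0
  0 1 0 1
  0 0 0 0
  0 0 0 0
After step 3: ants at (0,1),(0,3)
  0 1 0 1
  0 0 0 0
  0 0 0 0
  0 0 0 0
After step 4: ants at (0,2),(1,3)
  0 0 1 0
  0 0 0 1
  0 0 0 0
  0 0 0 0
After step 5: ants at (0,3),(0,3)
  0 0 0 3
  0 0 0 0
  0 0 0 0
  0 0 0 0

0 0 0 3
0 0 0 0
0 0 0 0
0 0 0 0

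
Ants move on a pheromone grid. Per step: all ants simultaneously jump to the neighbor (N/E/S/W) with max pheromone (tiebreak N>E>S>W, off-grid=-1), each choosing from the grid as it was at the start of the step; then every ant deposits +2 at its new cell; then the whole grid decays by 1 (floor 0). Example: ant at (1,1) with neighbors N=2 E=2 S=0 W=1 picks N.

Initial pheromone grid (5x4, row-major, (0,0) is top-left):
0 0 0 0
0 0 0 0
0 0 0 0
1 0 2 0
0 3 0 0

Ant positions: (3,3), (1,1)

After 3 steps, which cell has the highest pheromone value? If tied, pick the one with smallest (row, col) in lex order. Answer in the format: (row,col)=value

Answer: (3,2)=3

Derivation:
Step 1: ant0:(3,3)->W->(3,2) | ant1:(1,1)->N->(0,1)
  grid max=3 at (3,2)
Step 2: ant0:(3,2)->N->(2,2) | ant1:(0,1)->E->(0,2)
  grid max=2 at (3,2)
Step 3: ant0:(2,2)->S->(3,2) | ant1:(0,2)->E->(0,3)
  grid max=3 at (3,2)
Final grid:
  0 0 0 1
  0 0 0 0
  0 0 0 0
  0 0 3 0
  0 0 0 0
Max pheromone 3 at (3,2)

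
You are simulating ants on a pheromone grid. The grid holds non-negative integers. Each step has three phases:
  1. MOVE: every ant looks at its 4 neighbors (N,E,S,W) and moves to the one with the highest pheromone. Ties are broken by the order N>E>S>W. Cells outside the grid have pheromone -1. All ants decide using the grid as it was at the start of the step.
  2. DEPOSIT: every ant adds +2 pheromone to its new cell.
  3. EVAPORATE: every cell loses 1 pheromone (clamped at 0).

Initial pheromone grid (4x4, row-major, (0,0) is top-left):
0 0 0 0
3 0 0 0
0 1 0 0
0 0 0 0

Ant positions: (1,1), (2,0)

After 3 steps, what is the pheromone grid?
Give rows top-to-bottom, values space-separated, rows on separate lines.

After step 1: ants at (1,0),(1,0)
  0 0 0 0
  6 0 0 0
  0 0 0 0
  0 0 0 0
After step 2: ants at (0,0),(0,0)
  3 0 0 0
  5 0 0 0
  0 0 0 0
  0 0 0 0
After step 3: ants at (1,0),(1,0)
  2 0 0 0
  8 0 0 0
  0 0 0 0
  0 0 0 0

2 0 0 0
8 0 0 0
0 0 0 0
0 0 0 0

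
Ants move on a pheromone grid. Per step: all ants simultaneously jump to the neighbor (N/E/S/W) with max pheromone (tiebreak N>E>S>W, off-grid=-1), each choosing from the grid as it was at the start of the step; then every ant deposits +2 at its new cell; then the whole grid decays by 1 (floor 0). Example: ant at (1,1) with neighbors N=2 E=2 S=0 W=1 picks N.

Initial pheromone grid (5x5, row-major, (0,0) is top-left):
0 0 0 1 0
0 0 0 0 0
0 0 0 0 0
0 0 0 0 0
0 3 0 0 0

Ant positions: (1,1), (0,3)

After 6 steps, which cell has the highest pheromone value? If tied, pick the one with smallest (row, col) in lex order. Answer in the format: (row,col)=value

Step 1: ant0:(1,1)->N->(0,1) | ant1:(0,3)->E->(0,4)
  grid max=2 at (4,1)
Step 2: ant0:(0,1)->E->(0,2) | ant1:(0,4)->S->(1,4)
  grid max=1 at (0,2)
Step 3: ant0:(0,2)->E->(0,3) | ant1:(1,4)->N->(0,4)
  grid max=1 at (0,3)
Step 4: ant0:(0,3)->E->(0,4) | ant1:(0,4)->W->(0,3)
  grid max=2 at (0,3)
Step 5: ant0:(0,4)->W->(0,3) | ant1:(0,3)->E->(0,4)
  grid max=3 at (0,3)
Step 6: ant0:(0,3)->E->(0,4) | ant1:(0,4)->W->(0,3)
  grid max=4 at (0,3)
Final grid:
  0 0 0 4 4
  0 0 0 0 0
  0 0 0 0 0
  0 0 0 0 0
  0 0 0 0 0
Max pheromone 4 at (0,3)

Answer: (0,3)=4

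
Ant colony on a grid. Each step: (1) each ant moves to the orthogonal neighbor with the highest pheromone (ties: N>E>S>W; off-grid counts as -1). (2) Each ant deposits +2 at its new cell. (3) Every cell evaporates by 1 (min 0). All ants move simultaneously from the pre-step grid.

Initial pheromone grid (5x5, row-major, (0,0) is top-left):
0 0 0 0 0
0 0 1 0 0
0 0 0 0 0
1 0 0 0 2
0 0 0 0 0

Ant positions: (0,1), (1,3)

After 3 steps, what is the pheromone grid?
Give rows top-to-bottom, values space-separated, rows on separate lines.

After step 1: ants at (0,2),(1,2)
  0 0 1 0 0
  0 0 2 0 0
  0 0 0 0 0
  0 0 0 0 1
  0 0 0 0 0
After step 2: ants at (1,2),(0,2)
  0 0 2 0 0
  0 0 3 0 0
  0 0 0 0 0
  0 0 0 0 0
  0 0 0 0 0
After step 3: ants at (0,2),(1,2)
  0 0 3 0 0
  0 0 4 0 0
  0 0 0 0 0
  0 0 0 0 0
  0 0 0 0 0

0 0 3 0 0
0 0 4 0 0
0 0 0 0 0
0 0 0 0 0
0 0 0 0 0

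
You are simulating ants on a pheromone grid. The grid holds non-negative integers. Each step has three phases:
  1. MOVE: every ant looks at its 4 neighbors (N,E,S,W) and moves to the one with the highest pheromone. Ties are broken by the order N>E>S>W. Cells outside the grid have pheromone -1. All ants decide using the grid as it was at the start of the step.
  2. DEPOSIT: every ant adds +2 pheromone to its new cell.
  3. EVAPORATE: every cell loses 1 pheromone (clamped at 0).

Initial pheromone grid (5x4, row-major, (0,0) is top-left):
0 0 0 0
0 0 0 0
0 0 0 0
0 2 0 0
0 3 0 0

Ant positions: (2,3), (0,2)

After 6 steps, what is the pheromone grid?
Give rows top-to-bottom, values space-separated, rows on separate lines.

After step 1: ants at (1,3),(0,3)
  0 0 0 1
  0 0 0 1
  0 0 0 0
  0 1 0 0
  0 2 0 0
After step 2: ants at (0,3),(1,3)
  0 0 0 2
  0 0 0 2
  0 0 0 0
  0 0 0 0
  0 1 0 0
After step 3: ants at (1,3),(0,3)
  0 0 0 3
  0 0 0 3
  0 0 0 0
  0 0 0 0
  0 0 0 0
After step 4: ants at (0,3),(1,3)
  0 0 0 4
  0 0 0 4
  0 0 0 0
  0 0 0 0
  0 0 0 0
After step 5: ants at (1,3),(0,3)
  0 0 0 5
  0 0 0 5
  0 0 0 0
  0 0 0 0
  0 0 0 0
After step 6: ants at (0,3),(1,3)
  0 0 0 6
  0 0 0 6
  0 0 0 0
  0 0 0 0
  0 0 0 0

0 0 0 6
0 0 0 6
0 0 0 0
0 0 0 0
0 0 0 0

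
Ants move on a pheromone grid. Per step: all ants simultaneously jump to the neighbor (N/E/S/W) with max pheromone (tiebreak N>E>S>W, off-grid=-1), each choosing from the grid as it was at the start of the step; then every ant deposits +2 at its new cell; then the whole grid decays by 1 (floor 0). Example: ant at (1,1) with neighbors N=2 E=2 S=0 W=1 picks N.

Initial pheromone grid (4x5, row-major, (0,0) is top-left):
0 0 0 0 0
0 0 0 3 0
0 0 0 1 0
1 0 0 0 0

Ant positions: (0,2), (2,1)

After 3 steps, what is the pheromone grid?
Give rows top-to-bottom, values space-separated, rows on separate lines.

After step 1: ants at (0,3),(1,1)
  0 0 0 1 0
  0 1 0 2 0
  0 0 0 0 0
  0 0 0 0 0
After step 2: ants at (1,3),(0,1)
  0 1 0 0 0
  0 0 0 3 0
  0 0 0 0 0
  0 0 0 0 0
After step 3: ants at (0,3),(0,2)
  0 0 1 1 0
  0 0 0 2 0
  0 0 0 0 0
  0 0 0 0 0

0 0 1 1 0
0 0 0 2 0
0 0 0 0 0
0 0 0 0 0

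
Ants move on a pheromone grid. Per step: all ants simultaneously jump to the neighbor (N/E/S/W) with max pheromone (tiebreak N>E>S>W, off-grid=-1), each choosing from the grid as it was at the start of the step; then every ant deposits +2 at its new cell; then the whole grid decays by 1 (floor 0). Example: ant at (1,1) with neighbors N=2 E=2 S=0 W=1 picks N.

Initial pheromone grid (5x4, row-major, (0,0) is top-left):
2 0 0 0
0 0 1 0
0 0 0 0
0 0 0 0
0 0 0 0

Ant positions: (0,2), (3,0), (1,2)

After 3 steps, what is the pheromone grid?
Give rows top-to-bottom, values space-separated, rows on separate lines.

After step 1: ants at (1,2),(2,0),(0,2)
  1 0 1 0
  0 0 2 0
  1 0 0 0
  0 0 0 0
  0 0 0 0
After step 2: ants at (0,2),(1,0),(1,2)
  0 0 2 0
  1 0 3 0
  0 0 0 0
  0 0 0 0
  0 0 0 0
After step 3: ants at (1,2),(0,0),(0,2)
  1 0 3 0
  0 0 4 0
  0 0 0 0
  0 0 0 0
  0 0 0 0

1 0 3 0
0 0 4 0
0 0 0 0
0 0 0 0
0 0 0 0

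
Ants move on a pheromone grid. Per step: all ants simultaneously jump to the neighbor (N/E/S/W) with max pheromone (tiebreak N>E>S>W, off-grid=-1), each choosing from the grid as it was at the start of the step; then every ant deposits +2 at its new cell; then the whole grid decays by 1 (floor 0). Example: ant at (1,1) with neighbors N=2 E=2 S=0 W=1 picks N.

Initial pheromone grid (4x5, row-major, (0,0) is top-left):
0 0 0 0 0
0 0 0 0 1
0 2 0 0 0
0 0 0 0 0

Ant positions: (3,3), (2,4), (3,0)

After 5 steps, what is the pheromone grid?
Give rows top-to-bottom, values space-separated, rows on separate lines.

After step 1: ants at (2,3),(1,4),(2,0)
  0 0 0 0 0
  0 0 0 0 2
  1 1 0 1 0
  0 0 0 0 0
After step 2: ants at (1,3),(0,4),(2,1)
  0 0 0 0 1
  0 0 0 1 1
  0 2 0 0 0
  0 0 0 0 0
After step 3: ants at (1,4),(1,4),(1,1)
  0 0 0 0 0
  0 1 0 0 4
  0 1 0 0 0
  0 0 0 0 0
After step 4: ants at (0,4),(0,4),(2,1)
  0 0 0 0 3
  0 0 0 0 3
  0 2 0 0 0
  0 0 0 0 0
After step 5: ants at (1,4),(1,4),(1,1)
  0 0 0 0 2
  0 1 0 0 6
  0 1 0 0 0
  0 0 0 0 0

0 0 0 0 2
0 1 0 0 6
0 1 0 0 0
0 0 0 0 0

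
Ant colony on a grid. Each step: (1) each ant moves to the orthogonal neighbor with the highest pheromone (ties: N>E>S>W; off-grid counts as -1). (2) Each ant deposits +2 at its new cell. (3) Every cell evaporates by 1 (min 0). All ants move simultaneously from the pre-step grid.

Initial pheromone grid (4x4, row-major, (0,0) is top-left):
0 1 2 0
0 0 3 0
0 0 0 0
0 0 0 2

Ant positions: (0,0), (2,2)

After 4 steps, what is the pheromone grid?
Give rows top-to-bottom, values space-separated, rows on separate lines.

After step 1: ants at (0,1),(1,2)
  0 2 1 0
  0 0 4 0
  0 0 0 0
  0 0 0 1
After step 2: ants at (0,2),(0,2)
  0 1 4 0
  0 0 3 0
  0 0 0 0
  0 0 0 0
After step 3: ants at (1,2),(1,2)
  0 0 3 0
  0 0 6 0
  0 0 0 0
  0 0 0 0
After step 4: ants at (0,2),(0,2)
  0 0 6 0
  0 0 5 0
  0 0 0 0
  0 0 0 0

0 0 6 0
0 0 5 0
0 0 0 0
0 0 0 0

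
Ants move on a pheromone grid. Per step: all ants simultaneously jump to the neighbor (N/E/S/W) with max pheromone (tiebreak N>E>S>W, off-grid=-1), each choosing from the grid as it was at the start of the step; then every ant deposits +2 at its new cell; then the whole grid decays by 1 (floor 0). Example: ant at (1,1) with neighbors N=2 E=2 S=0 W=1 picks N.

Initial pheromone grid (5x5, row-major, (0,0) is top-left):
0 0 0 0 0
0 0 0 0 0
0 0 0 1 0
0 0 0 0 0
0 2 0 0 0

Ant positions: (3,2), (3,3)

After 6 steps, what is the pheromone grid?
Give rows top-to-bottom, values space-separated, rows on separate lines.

After step 1: ants at (2,2),(2,3)
  0 0 0 0 0
  0 0 0 0 0
  0 0 1 2 0
  0 0 0 0 0
  0 1 0 0 0
After step 2: ants at (2,3),(2,2)
  0 0 0 0 0
  0 0 0 0 0
  0 0 2 3 0
  0 0 0 0 0
  0 0 0 0 0
After step 3: ants at (2,2),(2,3)
  0 0 0 0 0
  0 0 0 0 0
  0 0 3 4 0
  0 0 0 0 0
  0 0 0 0 0
After step 4: ants at (2,3),(2,2)
  0 0 0 0 0
  0 0 0 0 0
  0 0 4 5 0
  0 0 0 0 0
  0 0 0 0 0
After step 5: ants at (2,2),(2,3)
  0 0 0 0 0
  0 0 0 0 0
  0 0 5 6 0
  0 0 0 0 0
  0 0 0 0 0
After step 6: ants at (2,3),(2,2)
  0 0 0 0 0
  0 0 0 0 0
  0 0 6 7 0
  0 0 0 0 0
  0 0 0 0 0

0 0 0 0 0
0 0 0 0 0
0 0 6 7 0
0 0 0 0 0
0 0 0 0 0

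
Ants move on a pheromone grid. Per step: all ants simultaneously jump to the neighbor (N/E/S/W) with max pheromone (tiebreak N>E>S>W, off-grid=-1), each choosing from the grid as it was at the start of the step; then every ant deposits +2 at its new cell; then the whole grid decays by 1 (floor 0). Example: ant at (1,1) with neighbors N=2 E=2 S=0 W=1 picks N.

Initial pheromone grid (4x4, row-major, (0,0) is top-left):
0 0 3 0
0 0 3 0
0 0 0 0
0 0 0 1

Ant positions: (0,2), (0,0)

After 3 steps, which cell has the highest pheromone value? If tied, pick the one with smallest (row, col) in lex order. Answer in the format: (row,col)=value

Step 1: ant0:(0,2)->S->(1,2) | ant1:(0,0)->E->(0,1)
  grid max=4 at (1,2)
Step 2: ant0:(1,2)->N->(0,2) | ant1:(0,1)->E->(0,2)
  grid max=5 at (0,2)
Step 3: ant0:(0,2)->S->(1,2) | ant1:(0,2)->S->(1,2)
  grid max=6 at (1,2)
Final grid:
  0 0 4 0
  0 0 6 0
  0 0 0 0
  0 0 0 0
Max pheromone 6 at (1,2)

Answer: (1,2)=6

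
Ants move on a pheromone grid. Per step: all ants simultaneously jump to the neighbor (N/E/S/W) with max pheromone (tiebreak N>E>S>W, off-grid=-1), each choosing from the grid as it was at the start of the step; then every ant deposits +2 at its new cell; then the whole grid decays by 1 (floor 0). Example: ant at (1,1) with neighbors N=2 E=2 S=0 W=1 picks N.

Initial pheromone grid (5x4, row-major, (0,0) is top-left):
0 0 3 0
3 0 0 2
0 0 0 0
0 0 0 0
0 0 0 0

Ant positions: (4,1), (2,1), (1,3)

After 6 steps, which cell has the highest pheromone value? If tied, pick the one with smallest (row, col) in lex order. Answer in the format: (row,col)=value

Step 1: ant0:(4,1)->N->(3,1) | ant1:(2,1)->N->(1,1) | ant2:(1,3)->N->(0,3)
  grid max=2 at (0,2)
Step 2: ant0:(3,1)->N->(2,1) | ant1:(1,1)->W->(1,0) | ant2:(0,3)->W->(0,2)
  grid max=3 at (0,2)
Step 3: ant0:(2,1)->N->(1,1) | ant1:(1,0)->N->(0,0) | ant2:(0,2)->E->(0,3)
  grid max=2 at (0,2)
Step 4: ant0:(1,1)->W->(1,0) | ant1:(0,0)->S->(1,0) | ant2:(0,3)->W->(0,2)
  grid max=5 at (1,0)
Step 5: ant0:(1,0)->N->(0,0) | ant1:(1,0)->N->(0,0) | ant2:(0,2)->E->(0,3)
  grid max=4 at (1,0)
Step 6: ant0:(0,0)->S->(1,0) | ant1:(0,0)->S->(1,0) | ant2:(0,3)->W->(0,2)
  grid max=7 at (1,0)
Final grid:
  2 0 3 0
  7 0 0 0
  0 0 0 0
  0 0 0 0
  0 0 0 0
Max pheromone 7 at (1,0)

Answer: (1,0)=7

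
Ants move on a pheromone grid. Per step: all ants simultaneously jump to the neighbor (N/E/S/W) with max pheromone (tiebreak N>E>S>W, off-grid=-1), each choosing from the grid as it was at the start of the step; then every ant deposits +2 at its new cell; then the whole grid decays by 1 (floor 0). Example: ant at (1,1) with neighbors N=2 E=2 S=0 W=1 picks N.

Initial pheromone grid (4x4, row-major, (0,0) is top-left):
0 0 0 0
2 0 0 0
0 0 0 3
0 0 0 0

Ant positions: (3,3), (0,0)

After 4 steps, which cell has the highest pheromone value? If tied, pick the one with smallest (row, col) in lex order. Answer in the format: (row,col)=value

Step 1: ant0:(3,3)->N->(2,3) | ant1:(0,0)->S->(1,0)
  grid max=4 at (2,3)
Step 2: ant0:(2,3)->N->(1,3) | ant1:(1,0)->N->(0,0)
  grid max=3 at (2,3)
Step 3: ant0:(1,3)->S->(2,3) | ant1:(0,0)->S->(1,0)
  grid max=4 at (2,3)
Step 4: ant0:(2,3)->N->(1,3) | ant1:(1,0)->N->(0,0)
  grid max=3 at (2,3)
Final grid:
  1 0 0 0
  2 0 0 1
  0 0 0 3
  0 0 0 0
Max pheromone 3 at (2,3)

Answer: (2,3)=3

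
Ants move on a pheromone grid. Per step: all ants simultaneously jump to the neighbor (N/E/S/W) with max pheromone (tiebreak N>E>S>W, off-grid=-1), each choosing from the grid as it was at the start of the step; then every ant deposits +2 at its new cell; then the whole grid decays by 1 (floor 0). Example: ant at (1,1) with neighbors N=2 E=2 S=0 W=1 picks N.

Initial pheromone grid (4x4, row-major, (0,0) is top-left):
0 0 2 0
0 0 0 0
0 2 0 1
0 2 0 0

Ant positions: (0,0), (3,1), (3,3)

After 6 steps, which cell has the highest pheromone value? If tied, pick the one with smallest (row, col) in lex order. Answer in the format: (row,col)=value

Answer: (0,2)=2

Derivation:
Step 1: ant0:(0,0)->E->(0,1) | ant1:(3,1)->N->(2,1) | ant2:(3,3)->N->(2,3)
  grid max=3 at (2,1)
Step 2: ant0:(0,1)->E->(0,2) | ant1:(2,1)->S->(3,1) | ant2:(2,3)->N->(1,3)
  grid max=2 at (0,2)
Step 3: ant0:(0,2)->E->(0,3) | ant1:(3,1)->N->(2,1) | ant2:(1,3)->S->(2,3)
  grid max=3 at (2,1)
Step 4: ant0:(0,3)->W->(0,2) | ant1:(2,1)->S->(3,1) | ant2:(2,3)->N->(1,3)
  grid max=2 at (0,2)
Step 5: ant0:(0,2)->E->(0,3) | ant1:(3,1)->N->(2,1) | ant2:(1,3)->S->(2,3)
  grid max=3 at (2,1)
Step 6: ant0:(0,3)->W->(0,2) | ant1:(2,1)->S->(3,1) | ant2:(2,3)->N->(1,3)
  grid max=2 at (0,2)
Final grid:
  0 0 2 0
  0 0 0 1
  0 2 0 1
  0 2 0 0
Max pheromone 2 at (0,2)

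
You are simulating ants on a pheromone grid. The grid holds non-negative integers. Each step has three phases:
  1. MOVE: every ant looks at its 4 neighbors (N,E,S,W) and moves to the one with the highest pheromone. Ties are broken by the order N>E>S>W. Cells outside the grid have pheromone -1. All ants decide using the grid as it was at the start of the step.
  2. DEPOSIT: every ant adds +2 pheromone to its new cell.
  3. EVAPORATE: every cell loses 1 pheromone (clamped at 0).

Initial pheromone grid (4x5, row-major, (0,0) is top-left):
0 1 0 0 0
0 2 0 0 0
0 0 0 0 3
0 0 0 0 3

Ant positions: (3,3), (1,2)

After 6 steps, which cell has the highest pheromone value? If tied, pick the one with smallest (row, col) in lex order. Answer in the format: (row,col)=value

Answer: (2,4)=3

Derivation:
Step 1: ant0:(3,3)->E->(3,4) | ant1:(1,2)->W->(1,1)
  grid max=4 at (3,4)
Step 2: ant0:(3,4)->N->(2,4) | ant1:(1,1)->N->(0,1)
  grid max=3 at (2,4)
Step 3: ant0:(2,4)->S->(3,4) | ant1:(0,1)->S->(1,1)
  grid max=4 at (3,4)
Step 4: ant0:(3,4)->N->(2,4) | ant1:(1,1)->N->(0,1)
  grid max=3 at (2,4)
Step 5: ant0:(2,4)->S->(3,4) | ant1:(0,1)->S->(1,1)
  grid max=4 at (3,4)
Step 6: ant0:(3,4)->N->(2,4) | ant1:(1,1)->N->(0,1)
  grid max=3 at (2,4)
Final grid:
  0 1 0 0 0
  0 2 0 0 0
  0 0 0 0 3
  0 0 0 0 3
Max pheromone 3 at (2,4)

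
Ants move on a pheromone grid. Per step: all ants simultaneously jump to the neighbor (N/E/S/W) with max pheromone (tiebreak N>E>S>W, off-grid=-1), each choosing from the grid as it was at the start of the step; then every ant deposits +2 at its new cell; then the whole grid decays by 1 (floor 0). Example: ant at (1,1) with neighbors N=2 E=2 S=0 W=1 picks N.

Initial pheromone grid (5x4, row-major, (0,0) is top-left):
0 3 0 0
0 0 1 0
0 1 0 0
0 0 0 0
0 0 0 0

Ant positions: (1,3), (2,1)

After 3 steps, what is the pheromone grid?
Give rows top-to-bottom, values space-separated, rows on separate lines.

After step 1: ants at (1,2),(1,1)
  0 2 0 0
  0 1 2 0
  0 0 0 0
  0 0 0 0
  0 0 0 0
After step 2: ants at (1,1),(0,1)
  0 3 0 0
  0 2 1 0
  0 0 0 0
  0 0 0 0
  0 0 0 0
After step 3: ants at (0,1),(1,1)
  0 4 0 0
  0 3 0 0
  0 0 0 0
  0 0 0 0
  0 0 0 0

0 4 0 0
0 3 0 0
0 0 0 0
0 0 0 0
0 0 0 0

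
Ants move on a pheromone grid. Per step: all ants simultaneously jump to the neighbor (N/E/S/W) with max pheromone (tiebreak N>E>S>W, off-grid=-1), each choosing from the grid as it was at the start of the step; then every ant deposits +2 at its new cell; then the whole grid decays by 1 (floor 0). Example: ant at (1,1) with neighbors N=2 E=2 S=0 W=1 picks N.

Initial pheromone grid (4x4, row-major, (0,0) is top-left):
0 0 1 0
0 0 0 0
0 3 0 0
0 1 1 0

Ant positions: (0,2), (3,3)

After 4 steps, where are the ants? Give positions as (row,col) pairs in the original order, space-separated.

Step 1: ant0:(0,2)->E->(0,3) | ant1:(3,3)->W->(3,2)
  grid max=2 at (2,1)
Step 2: ant0:(0,3)->S->(1,3) | ant1:(3,2)->N->(2,2)
  grid max=1 at (1,3)
Step 3: ant0:(1,3)->N->(0,3) | ant1:(2,2)->S->(3,2)
  grid max=2 at (3,2)
Step 4: ant0:(0,3)->S->(1,3) | ant1:(3,2)->N->(2,2)
  grid max=1 at (1,3)

(1,3) (2,2)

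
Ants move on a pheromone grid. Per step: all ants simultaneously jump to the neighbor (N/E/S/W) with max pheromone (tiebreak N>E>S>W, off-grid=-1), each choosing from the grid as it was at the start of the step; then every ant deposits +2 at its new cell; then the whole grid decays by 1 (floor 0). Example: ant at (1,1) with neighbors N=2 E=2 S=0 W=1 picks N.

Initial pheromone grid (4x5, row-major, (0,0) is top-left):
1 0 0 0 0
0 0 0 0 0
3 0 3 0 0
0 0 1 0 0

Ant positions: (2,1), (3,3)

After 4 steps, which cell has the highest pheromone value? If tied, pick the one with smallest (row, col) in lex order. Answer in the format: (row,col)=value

Answer: (2,2)=7

Derivation:
Step 1: ant0:(2,1)->E->(2,2) | ant1:(3,3)->W->(3,2)
  grid max=4 at (2,2)
Step 2: ant0:(2,2)->S->(3,2) | ant1:(3,2)->N->(2,2)
  grid max=5 at (2,2)
Step 3: ant0:(3,2)->N->(2,2) | ant1:(2,2)->S->(3,2)
  grid max=6 at (2,2)
Step 4: ant0:(2,2)->S->(3,2) | ant1:(3,2)->N->(2,2)
  grid max=7 at (2,2)
Final grid:
  0 0 0 0 0
  0 0 0 0 0
  0 0 7 0 0
  0 0 5 0 0
Max pheromone 7 at (2,2)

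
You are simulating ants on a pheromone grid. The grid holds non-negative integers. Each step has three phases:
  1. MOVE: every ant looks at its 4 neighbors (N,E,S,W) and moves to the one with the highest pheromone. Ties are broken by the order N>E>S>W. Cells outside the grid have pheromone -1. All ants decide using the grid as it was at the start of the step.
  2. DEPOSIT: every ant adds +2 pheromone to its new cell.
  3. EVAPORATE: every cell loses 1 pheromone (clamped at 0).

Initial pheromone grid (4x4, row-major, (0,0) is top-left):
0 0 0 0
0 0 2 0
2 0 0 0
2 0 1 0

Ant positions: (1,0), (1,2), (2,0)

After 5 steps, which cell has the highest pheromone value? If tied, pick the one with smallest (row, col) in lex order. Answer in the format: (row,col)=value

Answer: (2,0)=7

Derivation:
Step 1: ant0:(1,0)->S->(2,0) | ant1:(1,2)->N->(0,2) | ant2:(2,0)->S->(3,0)
  grid max=3 at (2,0)
Step 2: ant0:(2,0)->S->(3,0) | ant1:(0,2)->S->(1,2) | ant2:(3,0)->N->(2,0)
  grid max=4 at (2,0)
Step 3: ant0:(3,0)->N->(2,0) | ant1:(1,2)->N->(0,2) | ant2:(2,0)->S->(3,0)
  grid max=5 at (2,0)
Step 4: ant0:(2,0)->S->(3,0) | ant1:(0,2)->S->(1,2) | ant2:(3,0)->N->(2,0)
  grid max=6 at (2,0)
Step 5: ant0:(3,0)->N->(2,0) | ant1:(1,2)->N->(0,2) | ant2:(2,0)->S->(3,0)
  grid max=7 at (2,0)
Final grid:
  0 0 1 0
  0 0 1 0
  7 0 0 0
  7 0 0 0
Max pheromone 7 at (2,0)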